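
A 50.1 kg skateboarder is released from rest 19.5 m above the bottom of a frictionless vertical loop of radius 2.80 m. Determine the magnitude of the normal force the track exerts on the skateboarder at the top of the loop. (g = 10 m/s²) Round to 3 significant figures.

Energy from release to top (height 2r): mgh = ½mv_top² + mg(2r)
v_top² = 2g(h − 2r) = 2(10)(19.5 − 5.600) = 278.00 m²/s²
At the top, both N and weight point toward the centre: N + mg = mv_top²/r
N = m(v_top²/r − g) = 50.1(278.00/2.80 − 10) = 4473 N

N = 4470 N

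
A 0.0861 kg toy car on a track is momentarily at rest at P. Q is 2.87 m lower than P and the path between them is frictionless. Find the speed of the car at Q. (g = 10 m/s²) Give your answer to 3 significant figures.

Energy conservation between the two points: mgh = ½mv²
v = √(2gh) = √(2 × 10 × 2.87) = √57.400 = 7.576 m/s

v = 7.58 m/s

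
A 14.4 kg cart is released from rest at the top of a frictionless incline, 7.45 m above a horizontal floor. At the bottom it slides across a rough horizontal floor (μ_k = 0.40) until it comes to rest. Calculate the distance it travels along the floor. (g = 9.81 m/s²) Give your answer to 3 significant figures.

d = 18.6 m

Energy at the top = energy at the end + work done against friction:
At rest all PE has been dissipated by friction: mgh = μ_k m g d
d = h/μ_k = 7.45/0.40 = 18.62 m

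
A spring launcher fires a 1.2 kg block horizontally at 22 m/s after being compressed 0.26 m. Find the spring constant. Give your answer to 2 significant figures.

Energy stored in the spring equals the launch KE: ½kx² = ½mv²
k = mv²/x² = (1.2)(22)²/(0.26)² = 8592 N/m

k = 8600 N/m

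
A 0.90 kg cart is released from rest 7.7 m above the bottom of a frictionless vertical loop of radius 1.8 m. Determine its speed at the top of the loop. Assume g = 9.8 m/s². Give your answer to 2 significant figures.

v = 9.0 m/s

Energy conservation: mgh = ½mv_top² + mg(2r)
v_top² = 2g(h − 2r) = 2(9.8)(7.7 − 3.600) = 80.36
v_top = 8.964 m/s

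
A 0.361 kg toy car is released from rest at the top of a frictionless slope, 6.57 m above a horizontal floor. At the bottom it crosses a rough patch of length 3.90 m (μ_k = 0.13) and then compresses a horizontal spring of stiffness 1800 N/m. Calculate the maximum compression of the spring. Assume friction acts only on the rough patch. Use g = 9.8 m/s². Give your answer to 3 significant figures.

x = 0.154 m

Initial energy: E₁ = mgh = (0.361)(9.8)(6.57) = 23.243 J
Friction removes W_f = μ_k mg d = (0.13)(0.361)(9.8)(3.90) = 1.794 J
Energy reaching the spring: E = 23.243 − 1.794 = 21.450 J
At max compression ½kx² = E ⇒ x = √(2E/k) = √(2 × 21.450/1800) = 0.1544 m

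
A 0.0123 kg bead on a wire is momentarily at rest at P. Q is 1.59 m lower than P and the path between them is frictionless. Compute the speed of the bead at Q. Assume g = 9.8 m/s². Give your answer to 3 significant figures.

v = 5.58 m/s

Energy conservation between the two points: mgh = ½mv²
v = √(2gh) = √(2 × 9.8 × 1.59) = √31.164 = 5.582 m/s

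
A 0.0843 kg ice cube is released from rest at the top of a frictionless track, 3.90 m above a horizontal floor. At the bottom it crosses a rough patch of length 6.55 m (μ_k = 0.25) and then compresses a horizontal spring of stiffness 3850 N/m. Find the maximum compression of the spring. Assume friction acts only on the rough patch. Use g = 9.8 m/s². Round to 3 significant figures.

Initial energy: E₁ = mgh = (0.0843)(9.8)(3.90) = 3.2219 J
Friction removes W_f = μ_k mg d = (0.25)(0.0843)(9.8)(6.55) = 1.353 J
Energy reaching the spring: E = 3.2219 − 1.353 = 1.8691 J
At max compression ½kx² = E ⇒ x = √(2E/k) = √(2 × 1.8691/3850) = 0.03116 m

x = 0.0312 m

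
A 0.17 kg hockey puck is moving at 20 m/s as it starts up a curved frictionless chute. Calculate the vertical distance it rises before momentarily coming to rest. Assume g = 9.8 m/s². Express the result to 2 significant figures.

By energy conservation, ½mv² = mgh
h = v²/(2g) = 20²/(2 × 9.8) = 20.41 m

h = 20 m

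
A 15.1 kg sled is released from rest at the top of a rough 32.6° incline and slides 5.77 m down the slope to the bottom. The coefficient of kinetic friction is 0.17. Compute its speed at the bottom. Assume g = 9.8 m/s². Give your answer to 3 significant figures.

Energy: mgh = ½mv² + W_f, with h = L sinθ and W_f = μ_k (mg cosθ) L
mgh = mgL sinθ = (15.1)(9.8)(5.77)sin32.6° = 460.03 J
W_f = μ_k mg cosθ · L = (0.17)(15.1)(9.8)cos32.6°·5.77 = 122.3 J
½mv² = 460.03 − 122.3 = 337.74 J
v = √(2 × 337.74/15.1) = 6.688 m/s

v = 6.69 m/s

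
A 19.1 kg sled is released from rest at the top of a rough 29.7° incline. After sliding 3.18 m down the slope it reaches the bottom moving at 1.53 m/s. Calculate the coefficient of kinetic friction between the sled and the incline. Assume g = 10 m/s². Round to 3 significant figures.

μ_k = 0.528

Energy balance down the incline: mg L sinθ − ½mv² = μ_k (mg cosθ) L
mgL sinθ = 300.93 J; ½mv² = 22.356 J
W_f = 300.93 − 22.356 = 278.6 J
μ_k = W_f/(mg cosθ · L) = 278.6/(165.9 × 3.18) = 0.5280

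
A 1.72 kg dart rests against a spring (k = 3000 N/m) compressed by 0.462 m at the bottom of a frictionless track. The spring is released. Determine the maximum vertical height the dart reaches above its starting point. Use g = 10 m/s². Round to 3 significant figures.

h = 18.6 m

At maximum height the dart is at rest, so ½kx² = mgh
h = kx²/(2mg) = (3000)(0.462)²/(2 × 1.72 × 10) = 18.61 m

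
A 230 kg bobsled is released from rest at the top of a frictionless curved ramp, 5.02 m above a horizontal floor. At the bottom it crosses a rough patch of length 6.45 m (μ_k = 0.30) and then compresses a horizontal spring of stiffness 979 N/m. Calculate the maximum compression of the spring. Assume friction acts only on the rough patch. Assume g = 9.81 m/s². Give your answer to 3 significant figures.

Initial energy: E₁ = mgh = (230)(9.81)(5.02) = 11327 J
Friction removes W_f = μ_k mg d = (0.30)(230)(9.81)(6.45) = 4366 J
Energy reaching the spring: E = 11327 − 4366 = 6960.7 J
At max compression ½kx² = E ⇒ x = √(2E/k) = √(2 × 6960.7/979) = 3.771 m

x = 3.77 m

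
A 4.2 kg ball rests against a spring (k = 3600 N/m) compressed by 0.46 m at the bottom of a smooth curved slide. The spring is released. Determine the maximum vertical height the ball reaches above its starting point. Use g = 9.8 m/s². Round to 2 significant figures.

h = 9.3 m

Energy conservation from release to the highest point: ½kx² = mgh
h = kx²/(2mg) = (3600)(0.46)²/(2 × 4.2 × 9.8) = 9.254 m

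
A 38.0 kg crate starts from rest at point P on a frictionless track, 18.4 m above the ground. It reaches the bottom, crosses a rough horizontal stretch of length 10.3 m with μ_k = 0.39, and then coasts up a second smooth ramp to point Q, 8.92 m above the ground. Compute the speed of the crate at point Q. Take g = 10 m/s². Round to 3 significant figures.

v = 10.5 m/s

Energy at P: mgh₁ = (38.0)(10)(18.4) = 6992.0 J
Friction loss: W_f = μ_k mg d = 1526 J
At Q: ½mv² + mgh₂ = mgh₁ − W_f
½mv² = 6992.0 − 1526 − 3389.6 = 2075.9 J
v = √(2 × 2075.9/38.0) = 10.45 m/s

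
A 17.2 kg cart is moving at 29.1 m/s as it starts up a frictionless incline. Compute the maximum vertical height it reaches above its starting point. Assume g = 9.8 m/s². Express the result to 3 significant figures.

h = 43.2 m

Setting KE at the bottom equal to PE gained: ½mv² = mgh
h = v²/(2g) = 29.1²/(2 × 9.8) = 43.20 m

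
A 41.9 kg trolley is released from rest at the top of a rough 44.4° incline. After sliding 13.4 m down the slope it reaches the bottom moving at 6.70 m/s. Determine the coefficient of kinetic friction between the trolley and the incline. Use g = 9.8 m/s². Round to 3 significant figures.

Energy balance down the incline: mg L sinθ − ½mv² = μ_k (mg cosθ) L
mgL sinθ = 3849.8 J; ½mv² = 940.45 J
W_f = 3849.8 − 940.45 = 2909 J
μ_k = W_f/(mg cosθ · L) = 2909/(293.4 × 13.4) = 0.7400

μ_k = 0.740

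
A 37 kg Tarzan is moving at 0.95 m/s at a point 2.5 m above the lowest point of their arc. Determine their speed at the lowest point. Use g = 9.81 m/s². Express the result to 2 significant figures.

v = 7.1 m/s

By conservation of mechanical energy, ½mv₀² + mgh = ½mv²
v² = v₀² + 2gh = (0.95)² + 2(9.81)(2.5) = 49.953
v = √49.953 = 7.068 m/s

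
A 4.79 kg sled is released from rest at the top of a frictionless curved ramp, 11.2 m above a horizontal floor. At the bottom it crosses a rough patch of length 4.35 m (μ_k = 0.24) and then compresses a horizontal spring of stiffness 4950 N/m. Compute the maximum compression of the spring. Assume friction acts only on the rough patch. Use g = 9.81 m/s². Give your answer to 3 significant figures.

x = 0.439 m

Initial energy: E₁ = mgh = (4.79)(9.81)(11.2) = 526.29 J
Friction removes W_f = μ_k mg d = (0.24)(4.79)(9.81)(4.35) = 49.06 J
Energy reaching the spring: E = 526.29 − 49.06 = 477.23 J
At max compression ½kx² = E ⇒ x = √(2E/k) = √(2 × 477.23/4950) = 0.4391 m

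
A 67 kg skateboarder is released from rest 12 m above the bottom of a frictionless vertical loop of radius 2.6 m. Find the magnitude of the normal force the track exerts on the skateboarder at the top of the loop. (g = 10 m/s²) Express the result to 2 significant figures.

N = 2800 N

Energy from release to top (height 2r): mgh = ½mv_top² + mg(2r)
v_top² = 2g(h − 2r) = 2(10)(12 − 5.200) = 136.00 m²/s²
At the top, both N and weight point toward the centre: N + mg = mv_top²/r
N = m(v_top²/r − g) = 67(136.00/2.6 − 10) = 2835 N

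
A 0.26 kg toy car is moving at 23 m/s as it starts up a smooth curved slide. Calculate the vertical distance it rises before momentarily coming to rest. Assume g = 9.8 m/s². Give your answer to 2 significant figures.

Setting KE at the bottom equal to PE gained: ½mv² = mgh
h = v²/(2g) = 23²/(2 × 9.8) = 26.99 m

h = 27 m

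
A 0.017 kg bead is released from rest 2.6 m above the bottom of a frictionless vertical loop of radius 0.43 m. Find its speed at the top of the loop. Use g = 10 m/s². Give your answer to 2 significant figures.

Energy conservation: mgh = ½mv_top² + mg(2r)
v_top² = 2g(h − 2r) = 2(10)(2.6 − 0.8600) = 34.80
v_top = 5.899 m/s

v = 5.9 m/s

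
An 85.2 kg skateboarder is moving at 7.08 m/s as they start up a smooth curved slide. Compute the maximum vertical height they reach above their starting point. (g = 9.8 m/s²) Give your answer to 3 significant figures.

Setting KE at the bottom equal to PE gained: ½mv² = mgh
h = v²/(2g) = 7.08²/(2 × 9.8) = 2.557 m

h = 2.56 m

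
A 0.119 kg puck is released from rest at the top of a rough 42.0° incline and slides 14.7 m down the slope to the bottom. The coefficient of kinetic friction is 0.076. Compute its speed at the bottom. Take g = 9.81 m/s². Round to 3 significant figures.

v = 13.3 m/s

Work–energy: mg(L sinθ) − μ_k(mg cosθ)L = ½mv²
mgh = mgL sinθ = (0.119)(9.81)(14.7)sin42.0° = 11.483 J
W_f = μ_k mg cosθ · L = (0.076)(0.119)(9.81)cos42.0°·14.7 = 0.9692 J
½mv² = 11.483 − 0.9692 = 10.513 J
v = √(2 × 10.513/0.119) = 13.29 m/s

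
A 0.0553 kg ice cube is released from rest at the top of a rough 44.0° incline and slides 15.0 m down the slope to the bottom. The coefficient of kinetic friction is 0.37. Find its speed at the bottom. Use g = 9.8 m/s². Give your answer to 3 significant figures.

v = 11.2 m/s

Taking the bottom as reference, mgh = ½mv² + μ_k N L with h = L sinθ, N = mg cosθ:
mgh = mgL sinθ = (0.0553)(9.8)(15.0)sin44.0° = 5.6469 J
W_f = μ_k mg cosθ · L = (0.37)(0.0553)(9.8)cos44.0°·15.0 = 2.164 J
½mv² = 5.6469 − 2.164 = 3.4833 J
v = √(2 × 3.4833/0.0553) = 11.22 m/s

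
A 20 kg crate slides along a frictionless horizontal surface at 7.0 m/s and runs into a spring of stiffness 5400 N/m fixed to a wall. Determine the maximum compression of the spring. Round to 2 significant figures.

All KE is stored as spring PE at maximum compression: ½mv² = ½kx²
x = v√(m/k) = 7.0 × √(20/5400) = 0.4260 m

x = 0.43 m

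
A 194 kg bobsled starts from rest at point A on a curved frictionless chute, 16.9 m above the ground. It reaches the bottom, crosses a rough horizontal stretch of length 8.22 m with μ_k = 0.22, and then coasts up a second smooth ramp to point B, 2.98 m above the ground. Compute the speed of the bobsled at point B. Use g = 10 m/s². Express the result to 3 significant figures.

Energy at A: mgh₁ = (194)(10)(16.9) = 32786 J
Friction loss: W_f = μ_k mg d = 3508 J
At B: ½mv² + mgh₂ = mgh₁ − W_f
½mv² = 32786 − 3508 − 5781.2 = 23497 J
v = √(2 × 23497/194) = 15.56 m/s

v = 15.6 m/s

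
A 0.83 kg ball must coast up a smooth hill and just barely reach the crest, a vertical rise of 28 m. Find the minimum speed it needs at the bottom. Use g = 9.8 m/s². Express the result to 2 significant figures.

v = 23 m/s

At the top it is momentarily at rest, so all KE converts to PE: ½mv² = mgh
v = √(2gh) = √(2 × 9.8 × 28) = 23.43 m/s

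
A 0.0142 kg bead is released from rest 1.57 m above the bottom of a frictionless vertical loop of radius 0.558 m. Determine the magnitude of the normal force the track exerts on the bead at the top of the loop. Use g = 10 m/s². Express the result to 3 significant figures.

Energy from release to top (height 2r): mgh = ½mv_top² + mg(2r)
v_top² = 2g(h − 2r) = 2(10)(1.57 − 1.116) = 9.0800 m²/s²
At the top, both N and weight point toward the centre: N + mg = mv_top²/r
N = m(v_top²/r − g) = 0.0142(9.0800/0.558 − 10) = 0.08907 N

N = 0.0891 N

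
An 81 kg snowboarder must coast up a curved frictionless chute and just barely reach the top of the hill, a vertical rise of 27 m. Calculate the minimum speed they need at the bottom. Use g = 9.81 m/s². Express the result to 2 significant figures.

At the top they are momentarily at rest, so all KE converts to PE: ½mv² = mgh
v = √(2gh) = √(2 × 9.81 × 27) = 23.02 m/s

v = 23 m/s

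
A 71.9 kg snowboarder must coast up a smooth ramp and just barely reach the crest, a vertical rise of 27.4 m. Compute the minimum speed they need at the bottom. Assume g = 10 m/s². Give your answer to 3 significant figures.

v = 23.4 m/s

At the top they are momentarily at rest, so all KE converts to PE: ½mv² = mgh
v = √(2gh) = √(2 × 10 × 27.4) = 23.41 m/s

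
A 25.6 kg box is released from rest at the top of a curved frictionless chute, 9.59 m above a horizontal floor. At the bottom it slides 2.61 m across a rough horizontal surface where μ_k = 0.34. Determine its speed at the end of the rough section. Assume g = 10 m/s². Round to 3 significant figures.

v = 13.2 m/s

Energy at the top = energy at the end + work done against friction:
mgh = ½mv² + μ_k m g d
W_f = μ_k mg d = (0.34)(25.6)(10)(2.61) = 227.2 J
½mv² = mgh − W_f = 2455.0 − 227.2 = 2227.9 J
v = √(2 × 2227.9/25.6) = 13.19 m/s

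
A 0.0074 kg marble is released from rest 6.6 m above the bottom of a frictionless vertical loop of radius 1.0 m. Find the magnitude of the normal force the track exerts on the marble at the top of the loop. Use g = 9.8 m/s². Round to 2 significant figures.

N = 0.59 N

Energy from release to top (height 2r): mgh = ½mv_top² + mg(2r)
v_top² = 2g(h − 2r) = 2(9.8)(6.6 − 2.000) = 90.160 m²/s²
At the top, both N and weight point toward the centre: N + mg = mv_top²/r
N = m(v_top²/r − g) = 0.0074(90.160/1.0 − 9.8) = 0.5947 N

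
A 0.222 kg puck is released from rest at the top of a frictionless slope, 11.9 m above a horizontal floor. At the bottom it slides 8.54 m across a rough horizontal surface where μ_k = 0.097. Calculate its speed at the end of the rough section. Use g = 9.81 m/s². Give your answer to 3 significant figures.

Energy at the top = energy at the end + work done against friction:
mgh = ½mv² + μ_k m g d
W_f = μ_k mg d = (0.097)(0.222)(9.81)(8.54) = 1.804 J
½mv² = mgh − W_f = 25.916 − 1.804 = 24.112 J
v = √(2 × 24.112/0.222) = 14.74 m/s

v = 14.7 m/s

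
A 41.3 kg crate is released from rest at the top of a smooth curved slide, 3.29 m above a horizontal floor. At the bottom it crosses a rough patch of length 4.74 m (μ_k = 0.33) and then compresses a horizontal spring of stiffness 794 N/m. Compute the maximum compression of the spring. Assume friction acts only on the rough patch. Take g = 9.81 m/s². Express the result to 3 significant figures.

Initial energy: E₁ = mgh = (41.3)(9.81)(3.29) = 1333.0 J
Friction removes W_f = μ_k mg d = (0.33)(41.3)(9.81)(4.74) = 633.7 J
Energy reaching the spring: E = 1333.0 − 633.7 = 699.21 J
At max compression ½kx² = E ⇒ x = √(2E/k) = √(2 × 699.21/794) = 1.327 m

x = 1.33 m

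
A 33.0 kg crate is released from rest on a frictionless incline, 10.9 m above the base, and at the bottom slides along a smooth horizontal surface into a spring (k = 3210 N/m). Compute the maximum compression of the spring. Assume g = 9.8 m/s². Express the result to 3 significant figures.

Gravitational PE at the top equals spring PE at max compression: mgh = ½kx²
x = √(2mgh/k) = √(2 × 33.0 × 9.8 × 10.9 / 3210) = 1.482 m

x = 1.48 m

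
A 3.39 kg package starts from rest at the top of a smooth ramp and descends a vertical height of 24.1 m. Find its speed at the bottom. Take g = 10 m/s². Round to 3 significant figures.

v = 22.0 m/s

Equating total energy at the two states: mgh = ½mv²
v = √(2gh) = √(2 × 10 × 24.1) = √482.00 = 21.95 m/s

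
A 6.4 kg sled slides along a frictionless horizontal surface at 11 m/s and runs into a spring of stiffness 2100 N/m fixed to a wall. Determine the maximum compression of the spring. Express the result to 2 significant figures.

x = 0.61 m

All KE is stored as spring PE at maximum compression: ½mv² = ½kx²
x = v√(m/k) = 11 × √(6.4/2100) = 0.6073 m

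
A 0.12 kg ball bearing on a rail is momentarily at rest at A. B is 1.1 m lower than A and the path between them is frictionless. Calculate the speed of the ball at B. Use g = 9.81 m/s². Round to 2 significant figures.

Energy conservation between the two points: mgh = ½mv²
v = √(2gh) = √(2 × 9.81 × 1.1) = √21.582 = 4.646 m/s

v = 4.6 m/s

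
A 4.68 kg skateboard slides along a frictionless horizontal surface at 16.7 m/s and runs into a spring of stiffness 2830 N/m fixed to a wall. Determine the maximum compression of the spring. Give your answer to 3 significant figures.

At max compression the skateboard is momentarily at rest: ½mv² = ½kx²
x = v√(m/k) = 16.7 × √(4.68/2830) = 0.6791 m

x = 0.679 m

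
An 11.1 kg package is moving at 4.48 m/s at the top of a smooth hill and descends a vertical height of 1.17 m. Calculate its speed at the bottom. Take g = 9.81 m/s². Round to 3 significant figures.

v = 6.56 m/s

Energy conservation between the two points: ½mv₀² + mgh = ½mv²
v² = v₀² + 2gh = (4.48)² + 2(9.81)(1.17) = 43.026
v = √43.026 = 6.559 m/s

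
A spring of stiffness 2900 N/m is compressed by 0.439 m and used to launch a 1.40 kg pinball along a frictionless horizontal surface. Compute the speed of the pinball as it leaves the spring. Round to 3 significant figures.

v = 20.0 m/s

Spring PE converts entirely to kinetic energy: ½kx² = ½mv²
v = x√(k/m) = 0.439 × √(2900/1.40) = 19.98 m/s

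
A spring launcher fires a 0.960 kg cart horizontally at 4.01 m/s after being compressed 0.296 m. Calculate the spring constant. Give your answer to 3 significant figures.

Energy stored in the spring equals the launch KE: ½kx² = ½mv²
k = mv²/x² = (0.960)(4.01)²/(0.296)² = 176.2 N/m

k = 176 N/m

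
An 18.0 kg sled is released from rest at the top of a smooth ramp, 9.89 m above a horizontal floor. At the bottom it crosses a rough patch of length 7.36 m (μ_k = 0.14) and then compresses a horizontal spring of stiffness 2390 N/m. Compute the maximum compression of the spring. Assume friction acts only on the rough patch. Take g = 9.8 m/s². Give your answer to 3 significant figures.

Initial energy: E₁ = mgh = (18.0)(9.8)(9.89) = 1744.6 J
Friction removes W_f = μ_k mg d = (0.14)(18.0)(9.8)(7.36) = 181.8 J
Energy reaching the spring: E = 1744.6 − 181.8 = 1562.8 J
At max compression ½kx² = E ⇒ x = √(2E/k) = √(2 × 1562.8/2390) = 1.144 m

x = 1.14 m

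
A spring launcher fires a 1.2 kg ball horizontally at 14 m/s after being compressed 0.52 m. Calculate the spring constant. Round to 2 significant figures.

k = 870 N/m

Energy stored in the spring equals the launch KE: ½kx² = ½mv²
k = mv²/x² = (1.2)(14)²/(0.52)² = 869.8 N/m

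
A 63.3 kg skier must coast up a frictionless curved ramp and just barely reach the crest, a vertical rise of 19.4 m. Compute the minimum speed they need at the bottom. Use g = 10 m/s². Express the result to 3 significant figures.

v = 19.7 m/s

At the top they are momentarily at rest, so all KE converts to PE: ½mv² = mgh
v = √(2gh) = √(2 × 10 × 19.4) = 19.70 m/s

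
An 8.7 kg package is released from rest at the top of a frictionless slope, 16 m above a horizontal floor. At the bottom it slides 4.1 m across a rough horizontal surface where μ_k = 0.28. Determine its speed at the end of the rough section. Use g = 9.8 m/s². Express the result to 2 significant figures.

v = 17 m/s

Energy bookkeeping (friction removes W_f = μ_k N d):
mgh = ½mv² + μ_k m g d
W_f = μ_k mg d = (0.28)(8.7)(9.8)(4.1) = 97.88 J
½mv² = mgh − W_f = 1364.2 − 97.88 = 1266.3 J
v = √(2 × 1266.3/8.7) = 17.06 m/s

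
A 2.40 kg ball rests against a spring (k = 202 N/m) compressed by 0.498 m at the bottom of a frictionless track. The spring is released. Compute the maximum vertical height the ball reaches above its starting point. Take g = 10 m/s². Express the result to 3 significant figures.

h = 1.04 m

Energy conservation from release to the highest point: ½kx² = mgh
h = kx²/(2mg) = (202)(0.498)²/(2 × 2.40 × 10) = 1.044 m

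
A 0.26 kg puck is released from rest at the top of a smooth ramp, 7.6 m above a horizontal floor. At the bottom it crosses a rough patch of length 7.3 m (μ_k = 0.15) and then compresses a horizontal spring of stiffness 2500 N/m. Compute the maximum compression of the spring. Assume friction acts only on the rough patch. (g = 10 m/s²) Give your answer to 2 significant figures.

x = 0.12 m

Initial energy: E₁ = mgh = (0.26)(10)(7.6) = 19.760 J
Friction removes W_f = μ_k mg d = (0.15)(0.26)(10)(7.3) = 2.847 J
Energy reaching the spring: E = 19.760 − 2.847 = 16.913 J
At max compression ½kx² = E ⇒ x = √(2E/k) = √(2 × 16.913/2500) = 0.1163 m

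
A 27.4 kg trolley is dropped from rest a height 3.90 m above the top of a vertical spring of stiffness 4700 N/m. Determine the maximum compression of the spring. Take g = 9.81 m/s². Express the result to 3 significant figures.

Let x be the compression. The total drop is H + x, and the trolley is instantaneously at rest at max compression, so energy conservation gives:
mg(H + x) = ½kx²
½(4700)x² − (27.4)(9.81)x − (27.4)(9.81)(3.90) = 0
2350x² − 268.8x − 1048 = 0
x = [268.8 + √(72250 + 9.8540e+06)]/(2 × 2350) = 0.7275 m

x = 0.728 m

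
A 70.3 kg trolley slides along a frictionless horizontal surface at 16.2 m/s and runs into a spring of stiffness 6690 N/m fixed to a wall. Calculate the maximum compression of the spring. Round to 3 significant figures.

x = 1.66 m

At max compression the trolley is momentarily at rest: ½mv² = ½kx²
x = v√(m/k) = 16.2 × √(70.3/6690) = 1.661 m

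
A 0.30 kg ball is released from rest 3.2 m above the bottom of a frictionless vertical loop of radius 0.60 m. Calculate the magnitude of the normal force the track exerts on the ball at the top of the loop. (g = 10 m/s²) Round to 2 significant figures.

Energy from release to top (height 2r): mgh = ½mv_top² + mg(2r)
v_top² = 2g(h − 2r) = 2(10)(3.2 − 1.200) = 40.000 m²/s²
At the top, both N and weight point toward the centre: N + mg = mv_top²/r
N = m(v_top²/r − g) = 0.30(40.000/0.60 − 10) = 17.00 N

N = 17 N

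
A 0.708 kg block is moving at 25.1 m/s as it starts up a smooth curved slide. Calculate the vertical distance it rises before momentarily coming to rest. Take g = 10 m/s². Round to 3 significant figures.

Setting KE at the bottom equal to PE gained: ½mv² = mgh
h = v²/(2g) = 25.1²/(2 × 10) = 31.50 m

h = 31.5 m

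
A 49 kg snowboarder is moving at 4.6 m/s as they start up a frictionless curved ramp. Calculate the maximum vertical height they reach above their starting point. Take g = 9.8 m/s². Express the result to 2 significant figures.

By energy conservation, ½mv² = mgh
h = v²/(2g) = 4.6²/(2 × 9.8) = 1.080 m

h = 1.1 m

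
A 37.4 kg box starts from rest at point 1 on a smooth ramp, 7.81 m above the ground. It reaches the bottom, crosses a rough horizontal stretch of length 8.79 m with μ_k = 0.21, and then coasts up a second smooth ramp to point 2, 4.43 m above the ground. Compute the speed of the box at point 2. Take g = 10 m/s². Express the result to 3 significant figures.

Energy at 1: mgh₁ = (37.4)(10)(7.81) = 2920.9 J
Friction loss: W_f = μ_k mg d = 690.4 J
At 2: ½mv² + mgh₂ = mgh₁ − W_f
½mv² = 2920.9 − 690.4 − 1656.8 = 573.75 J
v = √(2 × 573.75/37.4) = 5.539 m/s

v = 5.54 m/s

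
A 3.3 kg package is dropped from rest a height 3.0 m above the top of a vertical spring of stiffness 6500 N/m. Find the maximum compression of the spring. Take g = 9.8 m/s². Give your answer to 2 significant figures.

x = 0.18 m

Measuring PE from the top of the relaxed spring, at max compression the package has dropped H + x with zero KE, so:
mg(H + x) = ½kx²
½(6500)x² − (3.3)(9.8)x − (3.3)(9.8)(3.0) = 0
3250x² − 32.34x − 97.02 = 0
x = [32.34 + √(1046 + 1.2613e+06)]/(2 × 3250) = 0.1778 m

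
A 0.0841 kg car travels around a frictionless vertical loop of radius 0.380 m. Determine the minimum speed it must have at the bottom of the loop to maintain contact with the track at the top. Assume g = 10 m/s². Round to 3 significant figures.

At the top: mg = mv_top²/r ⇒ v_top² = gr = 3.800 m²/s²
Energy from bottom to top (height 2r): ½mv_bot² = ½mv_top² + mg(2r)
v_bot² = gr + 4gr = 5gr = 19.00
v_bot = √(5gr) = 4.359 m/s

v = 4.36 m/s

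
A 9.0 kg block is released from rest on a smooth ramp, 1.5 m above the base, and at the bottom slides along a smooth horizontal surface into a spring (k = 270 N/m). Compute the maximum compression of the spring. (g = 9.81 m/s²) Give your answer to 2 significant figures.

At max compression the block is momentarily at rest: mgh = ½kx²
x = √(2mgh/k) = √(2 × 9.0 × 9.81 × 1.5 / 270) = 0.9905 m

x = 0.99 m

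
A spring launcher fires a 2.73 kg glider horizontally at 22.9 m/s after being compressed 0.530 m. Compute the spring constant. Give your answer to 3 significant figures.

k = 5100 N/m

½kx² = ½mv²
k = mv²/x² = (2.73)(22.9)²/(0.530)² = 5097 N/m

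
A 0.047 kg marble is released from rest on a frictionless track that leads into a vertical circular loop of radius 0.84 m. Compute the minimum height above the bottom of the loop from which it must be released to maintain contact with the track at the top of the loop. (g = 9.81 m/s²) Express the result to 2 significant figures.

h = 2.1 m

At the top, for minimum speed gravity alone supplies the centripetal force: mg = mv_top²/r ⇒ v_top² = gr = 8.240 m²/s²
Energy conservation from release height h to the top (height 2r): mgh = ½mv_top² + mg(2r)
h = v_top²/(2g) + 2r = r/2 + 2r = 5r/2 = 2.100 m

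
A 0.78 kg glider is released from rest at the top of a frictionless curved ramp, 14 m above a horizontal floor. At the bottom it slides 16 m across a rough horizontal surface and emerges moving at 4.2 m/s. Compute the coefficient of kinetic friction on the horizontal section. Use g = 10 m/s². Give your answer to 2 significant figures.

μ_k = 0.82

Energy at the top = energy at the end + work done against friction:
mgh = ½mv² + μ_k m g d
mgh = 109.20 J; ½mv² = 6.8796 J
W_f = 109.20 − 6.8796 = 102.3 J
μ_k = W_f/(mg·d) = 102.3/(7.800 × 16) = 0.8199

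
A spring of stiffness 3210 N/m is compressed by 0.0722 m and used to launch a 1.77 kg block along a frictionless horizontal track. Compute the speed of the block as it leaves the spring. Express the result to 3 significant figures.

v = 3.07 m/s

The block leaves the spring when the spring is at natural length, so ½kx² = ½mv²
v = x√(k/m) = 0.0722 × √(3210/1.77) = 3.075 m/s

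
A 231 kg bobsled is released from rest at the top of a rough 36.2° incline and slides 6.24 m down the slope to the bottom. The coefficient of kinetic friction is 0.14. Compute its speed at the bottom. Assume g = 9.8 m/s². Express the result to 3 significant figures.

Work–energy: mg(L sinθ) − μ_k(mg cosθ)L = ½mv²
mgh = mgL sinθ = (231)(9.8)(6.24)sin36.2° = 8343.0 J
W_f = μ_k mg cosθ · L = (0.14)(231)(9.8)cos36.2°·6.24 = 1596 J
½mv² = 8343.0 − 1596 = 6747.1 J
v = √(2 × 6747.1/231) = 7.643 m/s

v = 7.64 m/s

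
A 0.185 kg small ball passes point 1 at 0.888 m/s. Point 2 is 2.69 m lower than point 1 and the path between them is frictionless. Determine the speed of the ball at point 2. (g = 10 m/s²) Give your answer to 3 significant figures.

v = 7.39 m/s

By conservation of mechanical energy, ½mv₀² + mgh = ½mv²
v² = v₀² + 2gh = (0.888)² + 2(10)(2.69) = 54.589
v = √54.589 = 7.388 m/s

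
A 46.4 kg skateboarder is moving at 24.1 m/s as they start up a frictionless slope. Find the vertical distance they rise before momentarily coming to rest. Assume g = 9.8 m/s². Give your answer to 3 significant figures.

h = 29.6 m

By energy conservation, ½mv² = mgh
h = v²/(2g) = 24.1²/(2 × 9.8) = 29.63 m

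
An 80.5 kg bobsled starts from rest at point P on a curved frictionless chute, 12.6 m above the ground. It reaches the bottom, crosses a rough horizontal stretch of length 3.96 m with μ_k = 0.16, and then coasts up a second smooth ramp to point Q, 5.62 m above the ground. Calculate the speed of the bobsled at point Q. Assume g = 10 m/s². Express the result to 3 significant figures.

v = 11.3 m/s

Energy at P: mgh₁ = (80.5)(10)(12.6) = 10143 J
Friction loss: W_f = μ_k mg d = 510.0 J
At Q: ½mv² + mgh₂ = mgh₁ − W_f
½mv² = 10143 − 510.0 − 4524.1 = 5108.9 J
v = √(2 × 5108.9/80.5) = 11.27 m/s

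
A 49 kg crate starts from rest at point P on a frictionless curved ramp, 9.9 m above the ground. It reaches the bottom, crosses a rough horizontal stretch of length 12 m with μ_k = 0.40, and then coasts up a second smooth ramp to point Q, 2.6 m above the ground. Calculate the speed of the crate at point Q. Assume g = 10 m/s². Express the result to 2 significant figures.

Energy at P: mgh₁ = (49)(10)(9.9) = 4851.0 J
Friction loss: W_f = μ_k mg d = 2352 J
At Q: ½mv² + mgh₂ = mgh₁ − W_f
½mv² = 4851.0 − 2352 − 1274.0 = 1225.0 J
v = √(2 × 1225.0/49) = 7.071 m/s

v = 7.1 m/s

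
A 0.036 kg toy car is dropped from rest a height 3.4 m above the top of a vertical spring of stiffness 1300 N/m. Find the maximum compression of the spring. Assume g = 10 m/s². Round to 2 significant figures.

x = 0.044 m

Measuring PE from the top of the relaxed spring, at max compression the car has dropped H + x with zero KE, so:
mg(H + x) = ½kx²
½(1300)x² − (0.036)(10)x − (0.036)(10)(3.4) = 0
650.0x² − 0.3600x − 1.224 = 0
x = [0.3600 + √(0.1296 + 3182.4)]/(2 × 650.0) = 0.04367 m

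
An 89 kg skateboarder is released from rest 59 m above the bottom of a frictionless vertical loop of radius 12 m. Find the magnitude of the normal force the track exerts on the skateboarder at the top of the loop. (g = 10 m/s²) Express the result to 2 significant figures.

N = 4300 N

Energy from release to top (height 2r): mgh = ½mv_top² + mg(2r)
v_top² = 2g(h − 2r) = 2(10)(59 − 24.00) = 700.00 m²/s²
At the top, both N and weight point toward the centre: N + mg = mv_top²/r
N = m(v_top²/r − g) = 89(700.00/12 − 10) = 4302 N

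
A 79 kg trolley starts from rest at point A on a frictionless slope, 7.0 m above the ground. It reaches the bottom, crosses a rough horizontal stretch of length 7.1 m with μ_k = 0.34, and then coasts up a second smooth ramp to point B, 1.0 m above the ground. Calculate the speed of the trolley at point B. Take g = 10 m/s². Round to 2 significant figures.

Energy at A: mgh₁ = (79)(10)(7.0) = 5530.0 J
Friction loss: W_f = μ_k mg d = 1907 J
At B: ½mv² + mgh₂ = mgh₁ − W_f
½mv² = 5530.0 − 1907 − 790.00 = 2832.9 J
v = √(2 × 2832.9/79) = 8.469 m/s

v = 8.5 m/s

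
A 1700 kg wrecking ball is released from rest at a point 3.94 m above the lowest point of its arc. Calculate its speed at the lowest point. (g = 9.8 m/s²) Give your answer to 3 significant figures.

By conservation of mechanical energy, mgh = ½mv²
v = √(2gh) = √(2 × 9.8 × 3.94) = √77.224 = 8.788 m/s

v = 8.79 m/s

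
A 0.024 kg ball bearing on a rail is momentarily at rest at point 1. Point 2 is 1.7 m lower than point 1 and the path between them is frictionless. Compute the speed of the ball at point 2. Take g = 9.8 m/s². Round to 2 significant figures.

Equating total energy at the two states: mgh = ½mv²
v = √(2gh) = √(2 × 9.8 × 1.7) = √33.320 = 5.772 m/s

v = 5.8 m/s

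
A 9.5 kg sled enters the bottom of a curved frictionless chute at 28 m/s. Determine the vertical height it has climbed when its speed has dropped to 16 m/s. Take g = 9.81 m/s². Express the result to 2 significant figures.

Energy balance between the two points: ½mv₁² = ½mv₂² + mgh
h = (v₁² − v₂²)/(2g) = (28² − 16²)/(2 × 9.81) = 26.91 m

h = 27 m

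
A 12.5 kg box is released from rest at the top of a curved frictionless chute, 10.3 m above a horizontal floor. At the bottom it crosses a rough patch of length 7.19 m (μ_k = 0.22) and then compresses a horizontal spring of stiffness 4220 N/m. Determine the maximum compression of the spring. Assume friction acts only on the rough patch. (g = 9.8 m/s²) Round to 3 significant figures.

Initial energy: E₁ = mgh = (12.5)(9.8)(10.3) = 1261.8 J
Friction removes W_f = μ_k mg d = (0.22)(12.5)(9.8)(7.19) = 193.8 J
Energy reaching the spring: E = 1261.8 − 193.8 = 1068.0 J
At max compression ½kx² = E ⇒ x = √(2E/k) = √(2 × 1068.0/4220) = 0.7114 m

x = 0.711 m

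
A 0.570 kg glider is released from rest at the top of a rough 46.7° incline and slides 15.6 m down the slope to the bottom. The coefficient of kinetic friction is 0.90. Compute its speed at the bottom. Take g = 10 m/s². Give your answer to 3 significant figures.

Work–energy: mg(L sinθ) − μ_k(mg cosθ)L = ½mv²
mgh = mgL sinθ = (0.570)(10)(15.6)sin46.7° = 64.714 J
W_f = μ_k mg cosθ · L = (0.90)(0.570)(10)cos46.7°·15.6 = 54.88 J
½mv² = 64.714 − 54.88 = 9.8289 J
v = √(2 × 9.8289/0.570) = 5.873 m/s

v = 5.87 m/s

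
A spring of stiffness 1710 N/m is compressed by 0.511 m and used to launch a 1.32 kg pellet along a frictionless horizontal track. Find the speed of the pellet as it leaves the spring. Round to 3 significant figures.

Spring PE converts entirely to kinetic energy: ½kx² = ½mv²
v = x√(k/m) = 0.511 × √(1710/1.32) = 18.39 m/s

v = 18.4 m/s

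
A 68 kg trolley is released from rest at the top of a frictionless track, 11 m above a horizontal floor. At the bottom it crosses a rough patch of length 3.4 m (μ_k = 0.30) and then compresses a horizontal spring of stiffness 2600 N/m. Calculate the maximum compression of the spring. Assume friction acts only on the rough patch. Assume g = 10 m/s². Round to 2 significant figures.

Initial energy: E₁ = mgh = (68)(10)(11) = 7480.0 J
Friction removes W_f = μ_k mg d = (0.30)(68)(10)(3.4) = 693.6 J
Energy reaching the spring: E = 7480.0 − 693.6 = 6786.4 J
At max compression ½kx² = E ⇒ x = √(2E/k) = √(2 × 6786.4/2600) = 2.285 m

x = 2.3 m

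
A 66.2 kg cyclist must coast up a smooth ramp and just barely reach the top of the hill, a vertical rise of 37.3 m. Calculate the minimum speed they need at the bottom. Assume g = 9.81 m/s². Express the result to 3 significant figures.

At the top they are momentarily at rest, so all KE converts to PE: ½mv² = mgh
v = √(2gh) = √(2 × 9.81 × 37.3) = 27.05 m/s

v = 27.1 m/s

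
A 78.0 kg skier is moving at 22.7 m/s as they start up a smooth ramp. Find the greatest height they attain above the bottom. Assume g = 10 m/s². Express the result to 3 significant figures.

Setting KE at the bottom equal to PE gained: ½mv² = mgh
h = v²/(2g) = 22.7²/(2 × 10) = 25.76 m

h = 25.8 m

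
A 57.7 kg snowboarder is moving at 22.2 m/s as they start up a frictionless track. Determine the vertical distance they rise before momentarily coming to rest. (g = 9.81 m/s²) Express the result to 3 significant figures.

By energy conservation, ½mv² = mgh
h = v²/(2g) = 22.2²/(2 × 9.81) = 25.12 m

h = 25.1 m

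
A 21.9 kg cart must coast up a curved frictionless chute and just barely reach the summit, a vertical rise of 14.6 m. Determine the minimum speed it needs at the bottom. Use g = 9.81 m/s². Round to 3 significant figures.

At the top it is momentarily at rest, so all KE converts to PE: ½mv² = mgh
v = √(2gh) = √(2 × 9.81 × 14.6) = 16.92 m/s

v = 16.9 m/s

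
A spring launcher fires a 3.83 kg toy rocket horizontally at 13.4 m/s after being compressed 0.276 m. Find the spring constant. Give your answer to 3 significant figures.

Energy stored in the spring equals the launch KE: ½kx² = ½mv²
k = mv²/x² = (3.83)(13.4)²/(0.276)² = 9028 N/m

k = 9030 N/m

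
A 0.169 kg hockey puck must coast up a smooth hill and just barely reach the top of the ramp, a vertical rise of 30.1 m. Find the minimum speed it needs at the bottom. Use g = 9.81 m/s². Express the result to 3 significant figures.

v = 24.3 m/s

At the top it is momentarily at rest, so all KE converts to PE: ½mv² = mgh
v = √(2gh) = √(2 × 9.81 × 30.1) = 24.30 m/s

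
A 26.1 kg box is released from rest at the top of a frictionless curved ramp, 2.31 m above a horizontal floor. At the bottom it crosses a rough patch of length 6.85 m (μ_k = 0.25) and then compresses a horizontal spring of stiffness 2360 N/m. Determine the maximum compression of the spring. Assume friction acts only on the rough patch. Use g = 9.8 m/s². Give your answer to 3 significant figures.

Initial energy: E₁ = mgh = (26.1)(9.8)(2.31) = 590.85 J
Friction removes W_f = μ_k mg d = (0.25)(26.1)(9.8)(6.85) = 438.0 J
Energy reaching the spring: E = 590.85 − 438.0 = 152.83 J
At max compression ½kx² = E ⇒ x = √(2E/k) = √(2 × 152.83/2360) = 0.3599 m

x = 0.360 m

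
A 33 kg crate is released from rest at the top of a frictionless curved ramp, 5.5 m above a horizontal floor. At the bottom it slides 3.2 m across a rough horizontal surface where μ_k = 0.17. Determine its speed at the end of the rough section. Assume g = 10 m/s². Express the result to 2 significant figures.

Energy bookkeeping (friction removes W_f = μ_k N d):
mgh = ½mv² + μ_k m g d
W_f = μ_k mg d = (0.17)(33)(10)(3.2) = 179.5 J
½mv² = mgh − W_f = 1815.0 − 179.5 = 1635.5 J
v = √(2 × 1635.5/33) = 9.956 m/s

v = 10 m/s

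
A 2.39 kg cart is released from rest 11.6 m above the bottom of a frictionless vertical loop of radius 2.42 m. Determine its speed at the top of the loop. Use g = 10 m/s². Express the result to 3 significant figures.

v = 11.6 m/s

Energy conservation: mgh = ½mv_top² + mg(2r)
v_top² = 2g(h − 2r) = 2(10)(11.6 − 4.840) = 135.2
v_top = 11.63 m/s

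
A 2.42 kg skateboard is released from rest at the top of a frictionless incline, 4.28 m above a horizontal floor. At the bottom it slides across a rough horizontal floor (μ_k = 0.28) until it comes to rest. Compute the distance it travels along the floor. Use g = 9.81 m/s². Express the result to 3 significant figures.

d = 15.3 m

Applying the work–energy principle:
At rest all PE has been dissipated by friction: mgh = μ_k m g d
d = h/μ_k = 4.28/0.28 = 15.29 m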